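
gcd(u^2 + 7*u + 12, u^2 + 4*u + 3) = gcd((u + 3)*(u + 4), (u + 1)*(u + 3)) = u + 3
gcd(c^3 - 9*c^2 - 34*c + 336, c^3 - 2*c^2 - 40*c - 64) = c - 8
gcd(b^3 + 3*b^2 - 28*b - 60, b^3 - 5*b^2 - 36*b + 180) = b^2 + b - 30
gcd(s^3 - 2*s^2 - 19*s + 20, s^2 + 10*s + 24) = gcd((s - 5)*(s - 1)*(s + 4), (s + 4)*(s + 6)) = s + 4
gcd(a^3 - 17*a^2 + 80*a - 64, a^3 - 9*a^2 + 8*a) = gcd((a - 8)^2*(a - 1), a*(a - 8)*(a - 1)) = a^2 - 9*a + 8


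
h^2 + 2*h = h*(h + 2)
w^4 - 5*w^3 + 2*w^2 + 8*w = w*(w - 4)*(w - 2)*(w + 1)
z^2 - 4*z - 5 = (z - 5)*(z + 1)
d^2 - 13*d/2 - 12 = (d - 8)*(d + 3/2)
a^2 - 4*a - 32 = (a - 8)*(a + 4)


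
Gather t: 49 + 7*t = 7*t + 49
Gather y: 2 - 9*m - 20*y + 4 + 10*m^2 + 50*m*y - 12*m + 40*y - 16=10*m^2 - 21*m + y*(50*m + 20) - 10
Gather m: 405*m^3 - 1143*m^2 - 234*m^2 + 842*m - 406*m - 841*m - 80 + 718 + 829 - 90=405*m^3 - 1377*m^2 - 405*m + 1377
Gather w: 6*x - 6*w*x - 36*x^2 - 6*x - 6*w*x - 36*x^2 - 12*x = -12*w*x - 72*x^2 - 12*x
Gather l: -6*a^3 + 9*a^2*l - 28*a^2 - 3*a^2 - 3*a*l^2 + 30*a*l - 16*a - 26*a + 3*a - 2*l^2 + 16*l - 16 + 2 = -6*a^3 - 31*a^2 - 39*a + l^2*(-3*a - 2) + l*(9*a^2 + 30*a + 16) - 14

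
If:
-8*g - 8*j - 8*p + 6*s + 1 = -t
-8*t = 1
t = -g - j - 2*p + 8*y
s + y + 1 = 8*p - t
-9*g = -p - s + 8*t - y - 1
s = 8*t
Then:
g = 391/4032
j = -2861/4032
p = -113/4032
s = -1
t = -1/8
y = -25/252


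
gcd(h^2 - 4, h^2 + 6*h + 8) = h + 2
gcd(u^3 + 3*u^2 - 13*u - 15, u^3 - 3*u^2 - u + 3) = u^2 - 2*u - 3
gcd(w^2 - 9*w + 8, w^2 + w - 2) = w - 1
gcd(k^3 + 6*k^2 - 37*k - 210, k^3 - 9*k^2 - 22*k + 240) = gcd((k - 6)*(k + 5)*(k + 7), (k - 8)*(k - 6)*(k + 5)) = k^2 - k - 30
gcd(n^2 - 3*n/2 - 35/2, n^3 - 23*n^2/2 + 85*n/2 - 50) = n - 5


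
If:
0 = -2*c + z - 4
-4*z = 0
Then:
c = -2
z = 0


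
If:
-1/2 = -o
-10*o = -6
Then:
No Solution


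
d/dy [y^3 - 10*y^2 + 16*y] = 3*y^2 - 20*y + 16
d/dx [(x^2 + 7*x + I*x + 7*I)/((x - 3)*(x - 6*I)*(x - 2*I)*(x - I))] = (-2*x^5 + x^4*(-18 + 6*I) + x^3*(24 + 104*I) + x^2*(38 - 94*I) + x*(378 + 208*I) + 120 - 672*I)/(x^8 + x^7*(-6 - 18*I) + x^6*(-112 + 108*I) + x^5*(726 + 222*I) + x^4*(-473 - 2304*I) + x^3*(-3696 + 2976*I) + x^2*(5400 + 2880*I) + x*(864 - 4320*I) - 1296)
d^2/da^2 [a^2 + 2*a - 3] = 2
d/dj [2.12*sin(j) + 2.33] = 2.12*cos(j)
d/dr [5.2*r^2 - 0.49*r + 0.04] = 10.4*r - 0.49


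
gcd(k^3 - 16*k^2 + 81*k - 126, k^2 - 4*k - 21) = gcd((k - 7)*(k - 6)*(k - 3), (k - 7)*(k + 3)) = k - 7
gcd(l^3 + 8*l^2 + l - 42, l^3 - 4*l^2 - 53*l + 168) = l + 7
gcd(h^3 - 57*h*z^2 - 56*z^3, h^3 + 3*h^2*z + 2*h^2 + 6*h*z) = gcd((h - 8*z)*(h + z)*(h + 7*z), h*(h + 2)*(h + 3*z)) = 1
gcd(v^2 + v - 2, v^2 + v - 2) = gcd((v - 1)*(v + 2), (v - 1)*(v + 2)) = v^2 + v - 2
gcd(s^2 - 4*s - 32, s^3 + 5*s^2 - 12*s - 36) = 1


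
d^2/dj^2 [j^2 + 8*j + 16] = 2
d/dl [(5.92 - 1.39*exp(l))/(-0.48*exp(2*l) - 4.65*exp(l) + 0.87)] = (-0.6672*exp(2*l) + 5.6832*exp(l) + 26.3187)*exp(l)/(0.2304*exp(4*l) + 4.464*exp(3*l) + 20.7873*exp(2*l) - 8.091*exp(l) + 0.7569)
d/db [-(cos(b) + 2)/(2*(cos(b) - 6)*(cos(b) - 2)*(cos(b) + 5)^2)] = (-3*cos(b)^3 + 3*cos(b)^2 + 16*cos(b) + 92)*sin(b)/(2*(cos(b) - 6)^2*(cos(b) - 2)^2*(cos(b) + 5)^3)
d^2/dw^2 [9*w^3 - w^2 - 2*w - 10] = 54*w - 2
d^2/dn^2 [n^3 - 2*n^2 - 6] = 6*n - 4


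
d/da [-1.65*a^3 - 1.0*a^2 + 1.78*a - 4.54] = -4.95*a^2 - 2.0*a + 1.78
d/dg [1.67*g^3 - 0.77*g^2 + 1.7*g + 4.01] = 5.01*g^2 - 1.54*g + 1.7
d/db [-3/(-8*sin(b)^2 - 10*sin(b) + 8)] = -3*(8*sin(b) + 5)*cos(b)/(2*(5*sin(b) - 4*cos(b)^2)^2)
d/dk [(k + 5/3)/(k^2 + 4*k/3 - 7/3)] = (-9*k^2 - 30*k - 41)/(9*k^4 + 24*k^3 - 26*k^2 - 56*k + 49)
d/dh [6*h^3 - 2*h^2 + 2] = 2*h*(9*h - 2)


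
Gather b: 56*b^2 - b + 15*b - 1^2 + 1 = 56*b^2 + 14*b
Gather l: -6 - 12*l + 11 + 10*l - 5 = -2*l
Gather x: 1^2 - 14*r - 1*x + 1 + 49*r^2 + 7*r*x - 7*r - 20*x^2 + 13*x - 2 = 49*r^2 - 21*r - 20*x^2 + x*(7*r + 12)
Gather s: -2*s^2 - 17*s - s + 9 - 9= -2*s^2 - 18*s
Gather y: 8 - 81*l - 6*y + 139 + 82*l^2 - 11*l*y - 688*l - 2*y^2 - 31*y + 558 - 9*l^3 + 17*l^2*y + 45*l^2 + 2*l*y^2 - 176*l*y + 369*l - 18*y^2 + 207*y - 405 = -9*l^3 + 127*l^2 - 400*l + y^2*(2*l - 20) + y*(17*l^2 - 187*l + 170) + 300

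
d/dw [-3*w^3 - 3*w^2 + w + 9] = -9*w^2 - 6*w + 1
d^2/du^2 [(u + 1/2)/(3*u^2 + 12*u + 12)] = (2*u - 5)/(3*(u^4 + 8*u^3 + 24*u^2 + 32*u + 16))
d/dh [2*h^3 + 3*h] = 6*h^2 + 3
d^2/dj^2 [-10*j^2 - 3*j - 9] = -20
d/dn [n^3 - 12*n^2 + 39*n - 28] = 3*n^2 - 24*n + 39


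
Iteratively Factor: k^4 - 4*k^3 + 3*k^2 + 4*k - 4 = (k - 2)*(k^3 - 2*k^2 - k + 2) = (k - 2)*(k + 1)*(k^2 - 3*k + 2) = (k - 2)*(k - 1)*(k + 1)*(k - 2)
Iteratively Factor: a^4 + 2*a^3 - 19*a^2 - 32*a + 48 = (a + 4)*(a^3 - 2*a^2 - 11*a + 12) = (a - 1)*(a + 4)*(a^2 - a - 12) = (a - 1)*(a + 3)*(a + 4)*(a - 4)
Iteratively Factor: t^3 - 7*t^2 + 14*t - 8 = (t - 2)*(t^2 - 5*t + 4) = (t - 4)*(t - 2)*(t - 1)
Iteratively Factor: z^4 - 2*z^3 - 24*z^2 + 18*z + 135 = (z + 3)*(z^3 - 5*z^2 - 9*z + 45) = (z + 3)^2*(z^2 - 8*z + 15) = (z - 5)*(z + 3)^2*(z - 3)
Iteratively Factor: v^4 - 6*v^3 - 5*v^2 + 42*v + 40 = (v + 1)*(v^3 - 7*v^2 + 2*v + 40) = (v - 4)*(v + 1)*(v^2 - 3*v - 10) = (v - 5)*(v - 4)*(v + 1)*(v + 2)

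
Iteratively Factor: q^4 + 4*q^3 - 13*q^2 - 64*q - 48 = (q + 3)*(q^3 + q^2 - 16*q - 16) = (q + 1)*(q + 3)*(q^2 - 16) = (q - 4)*(q + 1)*(q + 3)*(q + 4)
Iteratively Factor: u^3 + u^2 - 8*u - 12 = (u + 2)*(u^2 - u - 6) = (u + 2)^2*(u - 3)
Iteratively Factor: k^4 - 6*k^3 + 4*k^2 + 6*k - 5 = (k - 1)*(k^3 - 5*k^2 - k + 5) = (k - 1)*(k + 1)*(k^2 - 6*k + 5) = (k - 5)*(k - 1)*(k + 1)*(k - 1)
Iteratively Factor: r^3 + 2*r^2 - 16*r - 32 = (r + 2)*(r^2 - 16) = (r + 2)*(r + 4)*(r - 4)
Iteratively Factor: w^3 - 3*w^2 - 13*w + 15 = (w + 3)*(w^2 - 6*w + 5) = (w - 1)*(w + 3)*(w - 5)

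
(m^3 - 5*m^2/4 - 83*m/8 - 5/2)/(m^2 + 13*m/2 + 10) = (m^2 - 15*m/4 - 1)/(m + 4)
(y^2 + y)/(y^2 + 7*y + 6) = y/(y + 6)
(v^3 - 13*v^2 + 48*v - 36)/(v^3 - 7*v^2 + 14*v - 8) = (v^2 - 12*v + 36)/(v^2 - 6*v + 8)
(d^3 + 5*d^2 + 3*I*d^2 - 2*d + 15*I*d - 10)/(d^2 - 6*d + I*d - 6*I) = (d^2 + d*(5 + 2*I) + 10*I)/(d - 6)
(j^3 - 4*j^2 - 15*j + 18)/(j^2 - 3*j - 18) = j - 1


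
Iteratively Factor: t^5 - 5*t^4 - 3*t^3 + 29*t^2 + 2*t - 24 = (t + 2)*(t^4 - 7*t^3 + 11*t^2 + 7*t - 12) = (t - 3)*(t + 2)*(t^3 - 4*t^2 - t + 4) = (t - 4)*(t - 3)*(t + 2)*(t^2 - 1) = (t - 4)*(t - 3)*(t + 1)*(t + 2)*(t - 1)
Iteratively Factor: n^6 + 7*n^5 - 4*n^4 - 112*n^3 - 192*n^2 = (n)*(n^5 + 7*n^4 - 4*n^3 - 112*n^2 - 192*n) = n^2*(n^4 + 7*n^3 - 4*n^2 - 112*n - 192) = n^2*(n + 3)*(n^3 + 4*n^2 - 16*n - 64) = n^2*(n + 3)*(n + 4)*(n^2 - 16) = n^2*(n + 3)*(n + 4)^2*(n - 4)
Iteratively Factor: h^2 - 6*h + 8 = (h - 4)*(h - 2)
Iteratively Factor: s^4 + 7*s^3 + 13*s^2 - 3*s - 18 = (s + 3)*(s^3 + 4*s^2 + s - 6) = (s - 1)*(s + 3)*(s^2 + 5*s + 6) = (s - 1)*(s + 3)^2*(s + 2)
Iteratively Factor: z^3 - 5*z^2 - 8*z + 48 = (z - 4)*(z^2 - z - 12) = (z - 4)*(z + 3)*(z - 4)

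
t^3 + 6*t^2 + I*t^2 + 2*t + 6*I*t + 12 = (t + 6)*(t - I)*(t + 2*I)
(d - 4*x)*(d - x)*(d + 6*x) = d^3 + d^2*x - 26*d*x^2 + 24*x^3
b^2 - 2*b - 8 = (b - 4)*(b + 2)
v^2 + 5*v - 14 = (v - 2)*(v + 7)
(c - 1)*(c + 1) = c^2 - 1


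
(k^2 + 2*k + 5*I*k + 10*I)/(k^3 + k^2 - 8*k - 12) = (k + 5*I)/(k^2 - k - 6)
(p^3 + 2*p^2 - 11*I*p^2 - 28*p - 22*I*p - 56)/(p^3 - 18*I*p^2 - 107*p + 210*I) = (p^2 + p*(2 - 4*I) - 8*I)/(p^2 - 11*I*p - 30)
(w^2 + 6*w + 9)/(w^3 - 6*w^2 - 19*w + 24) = (w + 3)/(w^2 - 9*w + 8)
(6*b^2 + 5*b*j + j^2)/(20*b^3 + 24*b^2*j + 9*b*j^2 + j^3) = (3*b + j)/(10*b^2 + 7*b*j + j^2)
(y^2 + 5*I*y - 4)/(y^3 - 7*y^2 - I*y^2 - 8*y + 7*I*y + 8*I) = (y^2 + 5*I*y - 4)/(y^3 - y^2*(7 + I) + y*(-8 + 7*I) + 8*I)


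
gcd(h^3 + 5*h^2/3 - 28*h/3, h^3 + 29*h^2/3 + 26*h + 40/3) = h + 4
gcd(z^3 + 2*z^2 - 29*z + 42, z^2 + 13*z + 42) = z + 7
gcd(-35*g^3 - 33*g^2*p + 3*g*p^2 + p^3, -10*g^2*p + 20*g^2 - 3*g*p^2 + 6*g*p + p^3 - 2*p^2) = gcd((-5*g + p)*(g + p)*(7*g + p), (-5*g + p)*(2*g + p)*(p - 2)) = -5*g + p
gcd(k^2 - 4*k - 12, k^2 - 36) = k - 6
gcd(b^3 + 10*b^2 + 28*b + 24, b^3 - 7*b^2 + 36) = b + 2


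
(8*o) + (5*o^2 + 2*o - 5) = 5*o^2 + 10*o - 5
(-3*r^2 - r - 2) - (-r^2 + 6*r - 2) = -2*r^2 - 7*r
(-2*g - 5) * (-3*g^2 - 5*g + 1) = 6*g^3 + 25*g^2 + 23*g - 5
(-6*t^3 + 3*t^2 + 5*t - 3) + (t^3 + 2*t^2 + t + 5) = -5*t^3 + 5*t^2 + 6*t + 2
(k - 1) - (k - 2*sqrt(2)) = -1 + 2*sqrt(2)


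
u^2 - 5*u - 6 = (u - 6)*(u + 1)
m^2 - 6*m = m*(m - 6)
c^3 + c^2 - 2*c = c*(c - 1)*(c + 2)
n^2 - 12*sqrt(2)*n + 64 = (n - 8*sqrt(2))*(n - 4*sqrt(2))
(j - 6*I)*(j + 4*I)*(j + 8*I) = j^3 + 6*I*j^2 + 40*j + 192*I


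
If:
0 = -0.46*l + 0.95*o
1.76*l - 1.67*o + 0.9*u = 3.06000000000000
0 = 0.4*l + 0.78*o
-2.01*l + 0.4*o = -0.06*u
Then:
No Solution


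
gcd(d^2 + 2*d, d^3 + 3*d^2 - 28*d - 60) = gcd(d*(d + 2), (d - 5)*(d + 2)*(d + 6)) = d + 2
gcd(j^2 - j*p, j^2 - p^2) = -j + p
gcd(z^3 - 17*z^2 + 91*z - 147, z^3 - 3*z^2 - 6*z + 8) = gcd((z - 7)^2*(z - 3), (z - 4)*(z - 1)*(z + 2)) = 1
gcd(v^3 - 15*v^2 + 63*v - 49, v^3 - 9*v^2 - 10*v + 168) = v - 7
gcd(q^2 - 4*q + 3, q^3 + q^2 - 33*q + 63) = q - 3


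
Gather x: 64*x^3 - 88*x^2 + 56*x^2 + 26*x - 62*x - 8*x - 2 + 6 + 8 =64*x^3 - 32*x^2 - 44*x + 12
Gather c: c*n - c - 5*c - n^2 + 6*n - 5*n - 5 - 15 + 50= c*(n - 6) - n^2 + n + 30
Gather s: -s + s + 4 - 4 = 0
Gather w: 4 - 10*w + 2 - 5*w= 6 - 15*w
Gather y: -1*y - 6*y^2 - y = -6*y^2 - 2*y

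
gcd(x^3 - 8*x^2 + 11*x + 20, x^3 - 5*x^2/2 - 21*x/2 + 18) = x - 4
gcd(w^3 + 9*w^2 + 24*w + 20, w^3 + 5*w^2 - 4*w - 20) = w^2 + 7*w + 10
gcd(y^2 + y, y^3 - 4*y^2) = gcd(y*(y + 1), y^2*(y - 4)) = y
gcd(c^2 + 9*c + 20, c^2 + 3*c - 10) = c + 5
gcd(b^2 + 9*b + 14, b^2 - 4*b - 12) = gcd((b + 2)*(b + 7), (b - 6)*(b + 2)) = b + 2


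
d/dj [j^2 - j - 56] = 2*j - 1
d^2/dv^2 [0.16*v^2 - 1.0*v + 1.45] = 0.320000000000000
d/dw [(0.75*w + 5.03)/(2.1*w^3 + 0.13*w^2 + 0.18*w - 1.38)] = (1.575*w^3 + 0.0975*w^2 + 0.135*w - (0.75*w + 5.03)*(6.3*w^2 + 0.26*w + 0.18) - 1.035)/(2.1*w^3 + 0.13*w^2 + 0.18*w - 1.38)^2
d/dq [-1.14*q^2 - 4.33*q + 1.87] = -2.28*q - 4.33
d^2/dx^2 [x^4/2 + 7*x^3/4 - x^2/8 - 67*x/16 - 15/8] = 6*x^2 + 21*x/2 - 1/4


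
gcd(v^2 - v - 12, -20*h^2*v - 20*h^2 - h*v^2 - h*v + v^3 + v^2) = 1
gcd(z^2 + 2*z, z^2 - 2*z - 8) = z + 2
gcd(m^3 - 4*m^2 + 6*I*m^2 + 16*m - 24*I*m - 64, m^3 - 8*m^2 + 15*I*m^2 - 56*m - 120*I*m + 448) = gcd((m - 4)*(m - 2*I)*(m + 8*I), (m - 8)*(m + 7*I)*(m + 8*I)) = m + 8*I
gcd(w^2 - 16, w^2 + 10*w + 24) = w + 4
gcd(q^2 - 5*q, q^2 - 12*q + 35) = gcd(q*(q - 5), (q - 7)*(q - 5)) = q - 5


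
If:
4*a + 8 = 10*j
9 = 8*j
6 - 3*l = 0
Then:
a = 13/16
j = 9/8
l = 2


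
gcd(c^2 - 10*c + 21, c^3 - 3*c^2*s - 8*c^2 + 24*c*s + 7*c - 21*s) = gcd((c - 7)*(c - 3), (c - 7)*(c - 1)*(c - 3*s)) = c - 7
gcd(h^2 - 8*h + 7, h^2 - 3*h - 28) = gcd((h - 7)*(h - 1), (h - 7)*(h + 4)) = h - 7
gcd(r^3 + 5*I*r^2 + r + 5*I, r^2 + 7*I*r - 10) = r + 5*I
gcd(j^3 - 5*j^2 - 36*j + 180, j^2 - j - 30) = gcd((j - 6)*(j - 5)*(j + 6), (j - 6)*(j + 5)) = j - 6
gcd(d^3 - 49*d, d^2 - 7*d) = d^2 - 7*d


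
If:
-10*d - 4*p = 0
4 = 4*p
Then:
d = -2/5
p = 1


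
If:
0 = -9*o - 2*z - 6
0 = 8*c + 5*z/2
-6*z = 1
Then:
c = 5/96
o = -17/27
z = -1/6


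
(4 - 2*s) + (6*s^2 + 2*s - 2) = 6*s^2 + 2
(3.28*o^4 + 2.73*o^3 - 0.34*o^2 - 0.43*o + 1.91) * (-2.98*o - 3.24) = -9.7744*o^5 - 18.7626*o^4 - 7.832*o^3 + 2.383*o^2 - 4.2986*o - 6.1884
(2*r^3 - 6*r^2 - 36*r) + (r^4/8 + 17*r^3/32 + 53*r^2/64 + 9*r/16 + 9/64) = r^4/8 + 81*r^3/32 - 331*r^2/64 - 567*r/16 + 9/64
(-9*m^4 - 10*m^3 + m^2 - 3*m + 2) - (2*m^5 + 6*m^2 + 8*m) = -2*m^5 - 9*m^4 - 10*m^3 - 5*m^2 - 11*m + 2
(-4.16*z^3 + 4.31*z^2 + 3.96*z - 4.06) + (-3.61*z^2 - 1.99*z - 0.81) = -4.16*z^3 + 0.7*z^2 + 1.97*z - 4.87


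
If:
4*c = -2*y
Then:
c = -y/2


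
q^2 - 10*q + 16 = (q - 8)*(q - 2)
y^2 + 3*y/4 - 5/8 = (y - 1/2)*(y + 5/4)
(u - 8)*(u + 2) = u^2 - 6*u - 16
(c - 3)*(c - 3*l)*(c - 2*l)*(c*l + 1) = c^4*l - 5*c^3*l^2 - 3*c^3*l + c^3 + 6*c^2*l^3 + 15*c^2*l^2 - 5*c^2*l - 3*c^2 - 18*c*l^3 + 6*c*l^2 + 15*c*l - 18*l^2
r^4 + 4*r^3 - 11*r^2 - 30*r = r*(r - 3)*(r + 2)*(r + 5)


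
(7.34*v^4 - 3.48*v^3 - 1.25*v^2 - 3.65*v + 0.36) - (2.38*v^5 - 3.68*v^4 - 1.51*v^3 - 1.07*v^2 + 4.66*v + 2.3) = -2.38*v^5 + 11.02*v^4 - 1.97*v^3 - 0.18*v^2 - 8.31*v - 1.94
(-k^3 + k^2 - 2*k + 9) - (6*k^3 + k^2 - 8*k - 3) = -7*k^3 + 6*k + 12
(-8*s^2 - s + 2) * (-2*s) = 16*s^3 + 2*s^2 - 4*s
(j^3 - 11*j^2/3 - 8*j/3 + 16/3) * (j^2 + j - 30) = j^5 - 8*j^4/3 - 109*j^3/3 + 338*j^2/3 + 256*j/3 - 160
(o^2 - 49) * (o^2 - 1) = o^4 - 50*o^2 + 49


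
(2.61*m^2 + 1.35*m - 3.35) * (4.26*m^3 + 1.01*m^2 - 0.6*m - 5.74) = 11.1186*m^5 + 8.3871*m^4 - 14.4735*m^3 - 19.1749*m^2 - 5.739*m + 19.229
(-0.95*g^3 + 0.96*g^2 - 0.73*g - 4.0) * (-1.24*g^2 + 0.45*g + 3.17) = 1.178*g^5 - 1.6179*g^4 - 1.6743*g^3 + 7.6747*g^2 - 4.1141*g - 12.68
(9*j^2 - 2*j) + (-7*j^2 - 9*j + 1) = 2*j^2 - 11*j + 1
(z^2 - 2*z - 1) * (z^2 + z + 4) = z^4 - z^3 + z^2 - 9*z - 4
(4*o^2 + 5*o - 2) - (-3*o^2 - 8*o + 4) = 7*o^2 + 13*o - 6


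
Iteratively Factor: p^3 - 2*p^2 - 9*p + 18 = (p - 3)*(p^2 + p - 6) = (p - 3)*(p - 2)*(p + 3)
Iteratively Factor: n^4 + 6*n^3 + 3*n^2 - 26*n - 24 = (n + 1)*(n^3 + 5*n^2 - 2*n - 24) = (n + 1)*(n + 3)*(n^2 + 2*n - 8) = (n - 2)*(n + 1)*(n + 3)*(n + 4)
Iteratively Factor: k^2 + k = (k + 1)*(k)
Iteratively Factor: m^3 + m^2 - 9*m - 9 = (m + 3)*(m^2 - 2*m - 3) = (m - 3)*(m + 3)*(m + 1)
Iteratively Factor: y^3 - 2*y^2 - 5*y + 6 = (y + 2)*(y^2 - 4*y + 3) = (y - 1)*(y + 2)*(y - 3)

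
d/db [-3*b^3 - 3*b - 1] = -9*b^2 - 3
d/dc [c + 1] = 1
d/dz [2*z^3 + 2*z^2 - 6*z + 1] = 6*z^2 + 4*z - 6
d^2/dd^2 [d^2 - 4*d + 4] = 2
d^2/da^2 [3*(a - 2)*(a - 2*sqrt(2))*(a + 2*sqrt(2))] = 18*a - 12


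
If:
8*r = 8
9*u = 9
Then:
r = 1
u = 1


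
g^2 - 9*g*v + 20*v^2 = (g - 5*v)*(g - 4*v)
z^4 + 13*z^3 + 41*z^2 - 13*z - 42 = (z - 1)*(z + 1)*(z + 6)*(z + 7)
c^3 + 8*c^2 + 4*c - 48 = (c - 2)*(c + 4)*(c + 6)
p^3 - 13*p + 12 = (p - 3)*(p - 1)*(p + 4)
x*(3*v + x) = 3*v*x + x^2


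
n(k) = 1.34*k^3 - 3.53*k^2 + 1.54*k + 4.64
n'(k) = 4.02*k^2 - 7.06*k + 1.54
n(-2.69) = -51.13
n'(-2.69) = 49.62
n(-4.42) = -186.84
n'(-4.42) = 111.28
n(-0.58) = 2.30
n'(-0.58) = 6.99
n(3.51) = 24.50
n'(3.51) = 26.29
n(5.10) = 98.43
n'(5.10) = 70.09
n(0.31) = 4.82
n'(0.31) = -0.26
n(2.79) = 10.56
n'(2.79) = 13.13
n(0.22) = 4.82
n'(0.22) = 0.18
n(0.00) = 4.64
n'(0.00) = 1.54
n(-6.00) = -421.12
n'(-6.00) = 188.62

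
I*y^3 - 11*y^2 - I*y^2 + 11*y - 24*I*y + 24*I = (y + 3*I)*(y + 8*I)*(I*y - I)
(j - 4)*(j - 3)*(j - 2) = j^3 - 9*j^2 + 26*j - 24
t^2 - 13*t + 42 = (t - 7)*(t - 6)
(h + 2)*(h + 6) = h^2 + 8*h + 12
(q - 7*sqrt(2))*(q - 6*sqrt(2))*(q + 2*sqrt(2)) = q^3 - 11*sqrt(2)*q^2 + 32*q + 168*sqrt(2)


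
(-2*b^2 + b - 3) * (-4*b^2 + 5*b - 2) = 8*b^4 - 14*b^3 + 21*b^2 - 17*b + 6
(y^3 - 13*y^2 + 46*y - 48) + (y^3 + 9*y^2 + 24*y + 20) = 2*y^3 - 4*y^2 + 70*y - 28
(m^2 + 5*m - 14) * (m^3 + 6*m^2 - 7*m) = m^5 + 11*m^4 + 9*m^3 - 119*m^2 + 98*m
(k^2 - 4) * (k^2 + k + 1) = k^4 + k^3 - 3*k^2 - 4*k - 4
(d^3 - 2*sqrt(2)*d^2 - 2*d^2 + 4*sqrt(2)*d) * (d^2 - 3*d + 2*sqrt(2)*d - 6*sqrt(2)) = d^5 - 5*d^4 - 2*d^3 + 40*d^2 - 48*d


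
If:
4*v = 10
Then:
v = 5/2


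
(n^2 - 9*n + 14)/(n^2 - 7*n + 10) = (n - 7)/(n - 5)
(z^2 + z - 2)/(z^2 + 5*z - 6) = (z + 2)/(z + 6)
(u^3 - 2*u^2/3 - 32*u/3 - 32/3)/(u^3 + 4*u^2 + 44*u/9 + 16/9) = 3*(u - 4)/(3*u + 2)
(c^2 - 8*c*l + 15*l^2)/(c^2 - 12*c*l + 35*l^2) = (c - 3*l)/(c - 7*l)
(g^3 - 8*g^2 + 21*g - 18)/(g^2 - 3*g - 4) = (-g^3 + 8*g^2 - 21*g + 18)/(-g^2 + 3*g + 4)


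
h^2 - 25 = (h - 5)*(h + 5)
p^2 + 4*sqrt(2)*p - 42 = (p - 3*sqrt(2))*(p + 7*sqrt(2))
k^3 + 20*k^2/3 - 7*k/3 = k*(k - 1/3)*(k + 7)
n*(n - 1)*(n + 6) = n^3 + 5*n^2 - 6*n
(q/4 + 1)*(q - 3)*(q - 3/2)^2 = q^4/4 - q^3/2 - 51*q^2/16 + 153*q/16 - 27/4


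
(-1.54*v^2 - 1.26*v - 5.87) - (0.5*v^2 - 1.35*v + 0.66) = -2.04*v^2 + 0.0900000000000001*v - 6.53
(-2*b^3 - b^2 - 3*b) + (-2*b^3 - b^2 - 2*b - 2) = -4*b^3 - 2*b^2 - 5*b - 2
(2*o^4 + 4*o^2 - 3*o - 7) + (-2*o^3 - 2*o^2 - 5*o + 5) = 2*o^4 - 2*o^3 + 2*o^2 - 8*o - 2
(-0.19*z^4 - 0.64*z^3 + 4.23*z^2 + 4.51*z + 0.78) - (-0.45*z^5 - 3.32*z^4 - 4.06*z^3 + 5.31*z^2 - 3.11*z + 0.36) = 0.45*z^5 + 3.13*z^4 + 3.42*z^3 - 1.08*z^2 + 7.62*z + 0.42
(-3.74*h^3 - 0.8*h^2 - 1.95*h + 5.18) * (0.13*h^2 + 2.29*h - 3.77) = -0.4862*h^5 - 8.6686*h^4 + 12.0143*h^3 - 0.7761*h^2 + 19.2137*h - 19.5286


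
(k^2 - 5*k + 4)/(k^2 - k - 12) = (k - 1)/(k + 3)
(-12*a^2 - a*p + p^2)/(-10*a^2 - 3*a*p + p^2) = (12*a^2 + a*p - p^2)/(10*a^2 + 3*a*p - p^2)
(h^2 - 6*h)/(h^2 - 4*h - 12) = h/(h + 2)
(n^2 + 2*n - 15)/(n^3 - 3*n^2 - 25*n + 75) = 1/(n - 5)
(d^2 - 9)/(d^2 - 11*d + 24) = (d + 3)/(d - 8)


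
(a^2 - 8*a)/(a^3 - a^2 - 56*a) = 1/(a + 7)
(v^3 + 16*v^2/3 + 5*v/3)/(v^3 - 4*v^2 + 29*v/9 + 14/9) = 3*v*(v + 5)/(3*v^2 - 13*v + 14)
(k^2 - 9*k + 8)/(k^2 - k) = (k - 8)/k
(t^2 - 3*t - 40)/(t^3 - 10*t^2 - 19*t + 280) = 1/(t - 7)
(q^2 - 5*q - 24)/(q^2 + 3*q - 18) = (q^2 - 5*q - 24)/(q^2 + 3*q - 18)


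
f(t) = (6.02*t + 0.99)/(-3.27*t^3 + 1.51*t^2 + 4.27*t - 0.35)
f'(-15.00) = -0.00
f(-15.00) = -0.01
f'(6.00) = 0.02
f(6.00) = -0.06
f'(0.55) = -0.34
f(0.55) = 2.25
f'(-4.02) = -0.05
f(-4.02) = -0.11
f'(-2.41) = -0.28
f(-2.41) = -0.31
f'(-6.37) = -0.01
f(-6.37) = -0.04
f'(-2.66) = -0.20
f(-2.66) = -0.25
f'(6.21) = 0.02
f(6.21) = -0.05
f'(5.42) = 0.03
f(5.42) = -0.07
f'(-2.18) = -0.41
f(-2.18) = -0.39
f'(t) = (6.02*t + 0.99)*(9.81*t^2 - 3.02*t - 4.27)/(-3.27*t^3 + 1.51*t^2 + 4.27*t - 0.35)^2 + 6.02/(-3.27*t^3 + 1.51*t^2 + 4.27*t - 0.35) = (39.3708*t^3 + 0.621700000000001*t^2 - 2.9898*t - 6.3343)/(10.6929*t^6 - 9.8754*t^5 - 25.6457*t^4 + 15.1844*t^3 + 17.1759*t^2 - 2.989*t + 0.1225)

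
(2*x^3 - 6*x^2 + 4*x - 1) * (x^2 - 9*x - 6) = 2*x^5 - 24*x^4 + 46*x^3 - x^2 - 15*x + 6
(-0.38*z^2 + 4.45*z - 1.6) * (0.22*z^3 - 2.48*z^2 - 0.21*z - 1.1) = -0.0836*z^5 + 1.9214*z^4 - 11.3082*z^3 + 3.4515*z^2 - 4.559*z + 1.76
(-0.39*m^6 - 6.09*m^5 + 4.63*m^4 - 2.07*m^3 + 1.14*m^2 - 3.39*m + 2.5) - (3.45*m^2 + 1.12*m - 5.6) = -0.39*m^6 - 6.09*m^5 + 4.63*m^4 - 2.07*m^3 - 2.31*m^2 - 4.51*m + 8.1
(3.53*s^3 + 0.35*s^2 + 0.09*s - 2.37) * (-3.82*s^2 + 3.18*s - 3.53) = -13.4846*s^5 + 9.8884*s^4 - 11.6917*s^3 + 8.1041*s^2 - 7.8543*s + 8.3661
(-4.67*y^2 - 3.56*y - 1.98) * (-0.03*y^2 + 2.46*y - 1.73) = 0.1401*y^4 - 11.3814*y^3 - 0.6191*y^2 + 1.288*y + 3.4254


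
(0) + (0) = 0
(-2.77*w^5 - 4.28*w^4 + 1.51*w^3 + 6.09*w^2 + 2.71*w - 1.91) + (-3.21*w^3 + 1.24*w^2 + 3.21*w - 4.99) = -2.77*w^5 - 4.28*w^4 - 1.7*w^3 + 7.33*w^2 + 5.92*w - 6.9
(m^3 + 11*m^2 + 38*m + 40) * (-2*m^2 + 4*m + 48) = -2*m^5 - 18*m^4 + 16*m^3 + 600*m^2 + 1984*m + 1920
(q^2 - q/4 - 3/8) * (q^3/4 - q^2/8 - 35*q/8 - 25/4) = q^5/4 - 3*q^4/16 - 71*q^3/16 - 327*q^2/64 + 205*q/64 + 75/32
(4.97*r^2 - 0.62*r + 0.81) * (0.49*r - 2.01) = 2.4353*r^3 - 10.2935*r^2 + 1.6431*r - 1.6281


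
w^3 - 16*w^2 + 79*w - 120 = (w - 8)*(w - 5)*(w - 3)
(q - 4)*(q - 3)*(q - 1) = q^3 - 8*q^2 + 19*q - 12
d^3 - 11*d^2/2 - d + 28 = (d - 4)*(d - 7/2)*(d + 2)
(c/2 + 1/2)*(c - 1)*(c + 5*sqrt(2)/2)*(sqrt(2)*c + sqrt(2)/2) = sqrt(2)*c^4/2 + sqrt(2)*c^3/4 + 5*c^3/2 - sqrt(2)*c^2/2 + 5*c^2/4 - 5*c/2 - sqrt(2)*c/4 - 5/4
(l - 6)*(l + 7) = l^2 + l - 42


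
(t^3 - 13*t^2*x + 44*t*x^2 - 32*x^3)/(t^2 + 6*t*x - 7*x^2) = (t^2 - 12*t*x + 32*x^2)/(t + 7*x)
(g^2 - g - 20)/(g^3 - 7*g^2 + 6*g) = (g^2 - g - 20)/(g*(g^2 - 7*g + 6))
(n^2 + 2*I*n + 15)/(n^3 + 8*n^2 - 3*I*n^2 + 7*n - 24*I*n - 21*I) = (n + 5*I)/(n^2 + 8*n + 7)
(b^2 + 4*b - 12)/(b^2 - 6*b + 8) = (b + 6)/(b - 4)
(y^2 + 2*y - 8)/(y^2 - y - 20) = (y - 2)/(y - 5)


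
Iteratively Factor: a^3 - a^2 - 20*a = (a + 4)*(a^2 - 5*a) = (a - 5)*(a + 4)*(a)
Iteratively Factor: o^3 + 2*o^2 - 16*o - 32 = (o + 2)*(o^2 - 16) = (o + 2)*(o + 4)*(o - 4)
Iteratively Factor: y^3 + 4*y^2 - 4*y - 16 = (y + 2)*(y^2 + 2*y - 8) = (y + 2)*(y + 4)*(y - 2)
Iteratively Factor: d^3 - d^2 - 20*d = (d + 4)*(d^2 - 5*d) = (d - 5)*(d + 4)*(d)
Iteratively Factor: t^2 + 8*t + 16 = (t + 4)*(t + 4)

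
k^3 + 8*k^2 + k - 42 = (k - 2)*(k + 3)*(k + 7)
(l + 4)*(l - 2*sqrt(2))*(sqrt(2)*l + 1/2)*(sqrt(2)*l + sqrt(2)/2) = 2*l^4 - 7*sqrt(2)*l^3/2 + 9*l^3 - 63*sqrt(2)*l^2/4 + 2*l^2 - 7*sqrt(2)*l - 9*l - 4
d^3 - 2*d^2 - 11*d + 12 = (d - 4)*(d - 1)*(d + 3)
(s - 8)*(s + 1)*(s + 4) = s^3 - 3*s^2 - 36*s - 32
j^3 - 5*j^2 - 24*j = j*(j - 8)*(j + 3)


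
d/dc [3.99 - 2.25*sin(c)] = -2.25*cos(c)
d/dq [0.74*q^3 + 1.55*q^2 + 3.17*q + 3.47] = 2.22*q^2 + 3.1*q + 3.17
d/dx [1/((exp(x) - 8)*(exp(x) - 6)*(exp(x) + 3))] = (-(exp(x) - 8)*(exp(x) - 6) - (exp(x) - 8)*(exp(x) + 3) - (exp(x) - 6)*(exp(x) + 3))*exp(x)/((exp(x) - 8)^2*(exp(x) - 6)^2*(exp(x) + 3)^2)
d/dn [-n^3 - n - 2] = -3*n^2 - 1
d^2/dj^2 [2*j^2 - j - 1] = 4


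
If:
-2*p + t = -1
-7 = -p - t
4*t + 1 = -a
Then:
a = -55/3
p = 8/3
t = 13/3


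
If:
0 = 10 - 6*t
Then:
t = 5/3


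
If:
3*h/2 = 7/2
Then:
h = 7/3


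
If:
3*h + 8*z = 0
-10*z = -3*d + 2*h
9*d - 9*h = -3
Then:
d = -7/57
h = 4/19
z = -3/38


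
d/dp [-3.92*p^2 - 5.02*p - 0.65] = -7.84*p - 5.02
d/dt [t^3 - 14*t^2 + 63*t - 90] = 3*t^2 - 28*t + 63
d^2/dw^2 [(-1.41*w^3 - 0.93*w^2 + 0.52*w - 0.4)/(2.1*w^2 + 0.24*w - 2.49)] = (-9.38437199999998*w^3 - 34.706124*w^2 - 37.347966*w - 15.139962)/(9.261*w^6 + 3.1752*w^5 - 32.57982*w^4 - 7.515936*w^3 + 38.630358*w^2 + 4.464072*w - 15.438249)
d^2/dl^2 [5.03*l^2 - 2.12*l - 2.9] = 10.0600000000000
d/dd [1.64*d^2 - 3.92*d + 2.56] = 3.28*d - 3.92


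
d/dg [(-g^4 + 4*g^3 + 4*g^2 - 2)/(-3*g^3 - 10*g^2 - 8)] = g*(3*g^5 + 20*g^4 - 28*g^3 + 32*g^2 - 114*g - 104)/(9*g^6 + 60*g^5 + 100*g^4 + 48*g^3 + 160*g^2 + 64)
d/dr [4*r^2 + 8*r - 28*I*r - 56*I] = 8*r + 8 - 28*I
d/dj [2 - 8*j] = -8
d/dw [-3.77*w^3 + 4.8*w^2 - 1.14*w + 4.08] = -11.31*w^2 + 9.6*w - 1.14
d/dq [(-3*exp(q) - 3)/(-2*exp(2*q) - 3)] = 3*(-4*(exp(q) + 1)*exp(q) + 2*exp(2*q) + 3)*exp(q)/(2*exp(2*q) + 3)^2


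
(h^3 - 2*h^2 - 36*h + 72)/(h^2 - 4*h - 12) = (h^2 + 4*h - 12)/(h + 2)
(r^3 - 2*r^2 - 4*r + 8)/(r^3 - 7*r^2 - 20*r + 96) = (r^3 - 2*r^2 - 4*r + 8)/(r^3 - 7*r^2 - 20*r + 96)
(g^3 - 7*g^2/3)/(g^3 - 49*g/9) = 3*g/(3*g + 7)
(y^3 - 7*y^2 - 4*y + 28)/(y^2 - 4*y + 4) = (y^2 - 5*y - 14)/(y - 2)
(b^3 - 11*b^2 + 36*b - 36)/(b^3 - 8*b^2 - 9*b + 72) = (b^2 - 8*b + 12)/(b^2 - 5*b - 24)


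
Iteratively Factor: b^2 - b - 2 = (b + 1)*(b - 2)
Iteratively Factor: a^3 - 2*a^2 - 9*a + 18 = (a - 3)*(a^2 + a - 6) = (a - 3)*(a - 2)*(a + 3)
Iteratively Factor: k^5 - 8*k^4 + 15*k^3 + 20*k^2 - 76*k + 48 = (k - 3)*(k^4 - 5*k^3 + 20*k - 16) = (k - 3)*(k - 2)*(k^3 - 3*k^2 - 6*k + 8) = (k - 3)*(k - 2)*(k - 1)*(k^2 - 2*k - 8) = (k - 4)*(k - 3)*(k - 2)*(k - 1)*(k + 2)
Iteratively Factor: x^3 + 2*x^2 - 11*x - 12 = (x + 4)*(x^2 - 2*x - 3) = (x - 3)*(x + 4)*(x + 1)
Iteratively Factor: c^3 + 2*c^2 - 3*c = (c + 3)*(c^2 - c) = c*(c + 3)*(c - 1)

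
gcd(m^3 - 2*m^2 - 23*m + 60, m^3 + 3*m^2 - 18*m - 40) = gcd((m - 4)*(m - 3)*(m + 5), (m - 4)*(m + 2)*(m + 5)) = m^2 + m - 20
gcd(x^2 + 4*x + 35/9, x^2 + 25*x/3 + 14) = x + 7/3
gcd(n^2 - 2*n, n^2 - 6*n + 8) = n - 2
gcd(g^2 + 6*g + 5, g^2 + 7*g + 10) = g + 5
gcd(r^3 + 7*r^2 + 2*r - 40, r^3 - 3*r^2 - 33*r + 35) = r + 5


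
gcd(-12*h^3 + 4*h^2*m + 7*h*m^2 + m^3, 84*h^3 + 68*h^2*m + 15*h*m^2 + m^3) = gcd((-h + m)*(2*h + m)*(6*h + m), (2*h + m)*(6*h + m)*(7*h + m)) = 12*h^2 + 8*h*m + m^2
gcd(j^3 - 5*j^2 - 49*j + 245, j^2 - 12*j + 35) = j^2 - 12*j + 35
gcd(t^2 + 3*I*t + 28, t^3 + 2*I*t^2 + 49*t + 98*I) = t + 7*I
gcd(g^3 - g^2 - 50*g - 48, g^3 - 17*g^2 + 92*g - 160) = g - 8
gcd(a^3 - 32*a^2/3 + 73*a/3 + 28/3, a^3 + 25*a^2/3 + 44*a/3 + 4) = a + 1/3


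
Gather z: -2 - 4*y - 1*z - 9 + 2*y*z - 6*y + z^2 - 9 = -10*y + z^2 + z*(2*y - 1) - 20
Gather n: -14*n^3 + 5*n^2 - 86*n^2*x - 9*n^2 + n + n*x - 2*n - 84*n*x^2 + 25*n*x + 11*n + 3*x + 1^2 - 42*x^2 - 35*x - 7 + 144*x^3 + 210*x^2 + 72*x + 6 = -14*n^3 + n^2*(-86*x - 4) + n*(-84*x^2 + 26*x + 10) + 144*x^3 + 168*x^2 + 40*x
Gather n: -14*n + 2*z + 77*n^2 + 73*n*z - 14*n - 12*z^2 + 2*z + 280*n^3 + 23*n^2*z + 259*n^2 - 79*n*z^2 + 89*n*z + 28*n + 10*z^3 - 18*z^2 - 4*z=280*n^3 + n^2*(23*z + 336) + n*(-79*z^2 + 162*z) + 10*z^3 - 30*z^2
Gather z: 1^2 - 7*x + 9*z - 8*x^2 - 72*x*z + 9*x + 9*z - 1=-8*x^2 + 2*x + z*(18 - 72*x)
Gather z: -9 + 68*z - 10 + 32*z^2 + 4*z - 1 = 32*z^2 + 72*z - 20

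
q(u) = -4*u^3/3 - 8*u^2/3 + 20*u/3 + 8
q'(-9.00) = -269.33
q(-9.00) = 704.00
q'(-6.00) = -105.33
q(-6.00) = 160.00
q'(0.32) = 4.55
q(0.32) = 9.82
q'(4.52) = -99.16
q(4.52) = -139.47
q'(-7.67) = -187.74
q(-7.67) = 401.61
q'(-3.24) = -18.04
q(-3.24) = 3.76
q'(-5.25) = -75.58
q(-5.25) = 92.44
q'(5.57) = -147.14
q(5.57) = -268.01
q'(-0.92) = 8.19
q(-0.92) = 0.65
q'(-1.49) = 5.73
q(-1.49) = -3.44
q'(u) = -4*u^2 - 16*u/3 + 20/3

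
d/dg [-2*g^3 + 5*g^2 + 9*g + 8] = -6*g^2 + 10*g + 9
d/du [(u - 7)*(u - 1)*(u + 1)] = 3*u^2 - 14*u - 1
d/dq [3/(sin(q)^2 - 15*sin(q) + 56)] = 3*(15 - 2*sin(q))*cos(q)/(sin(q)^2 - 15*sin(q) + 56)^2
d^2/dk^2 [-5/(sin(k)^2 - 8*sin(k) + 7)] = 10*(2*sin(k)^3 - 10*sin(k)^2 + 5*sin(k) + 57)/((sin(k) - 7)^3*(sin(k) - 1)^2)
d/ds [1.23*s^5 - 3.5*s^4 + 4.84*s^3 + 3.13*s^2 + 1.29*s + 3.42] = 6.15*s^4 - 14.0*s^3 + 14.52*s^2 + 6.26*s + 1.29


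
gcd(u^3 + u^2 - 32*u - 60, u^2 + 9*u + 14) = u + 2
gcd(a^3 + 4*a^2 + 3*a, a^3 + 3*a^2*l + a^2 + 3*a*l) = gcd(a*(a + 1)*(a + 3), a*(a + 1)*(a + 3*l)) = a^2 + a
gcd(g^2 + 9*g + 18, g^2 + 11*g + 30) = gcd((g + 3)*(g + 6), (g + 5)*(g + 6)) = g + 6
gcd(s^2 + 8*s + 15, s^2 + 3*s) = s + 3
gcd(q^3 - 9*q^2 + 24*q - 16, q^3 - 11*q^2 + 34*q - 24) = q^2 - 5*q + 4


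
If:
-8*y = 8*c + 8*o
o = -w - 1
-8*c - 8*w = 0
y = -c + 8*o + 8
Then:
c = 1/9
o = -8/9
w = -1/9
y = 7/9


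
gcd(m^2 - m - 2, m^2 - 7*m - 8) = m + 1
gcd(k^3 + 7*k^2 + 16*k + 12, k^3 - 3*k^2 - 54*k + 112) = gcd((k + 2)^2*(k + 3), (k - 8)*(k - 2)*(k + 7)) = 1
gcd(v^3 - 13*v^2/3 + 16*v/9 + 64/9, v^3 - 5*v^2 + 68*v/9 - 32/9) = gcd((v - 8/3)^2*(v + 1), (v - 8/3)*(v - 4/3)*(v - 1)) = v - 8/3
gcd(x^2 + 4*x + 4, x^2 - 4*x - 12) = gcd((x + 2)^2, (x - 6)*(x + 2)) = x + 2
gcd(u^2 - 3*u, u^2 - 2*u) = u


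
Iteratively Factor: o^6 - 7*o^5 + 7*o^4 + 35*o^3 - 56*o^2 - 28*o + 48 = (o - 2)*(o^5 - 5*o^4 - 3*o^3 + 29*o^2 + 2*o - 24) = (o - 2)*(o - 1)*(o^4 - 4*o^3 - 7*o^2 + 22*o + 24) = (o - 4)*(o - 2)*(o - 1)*(o^3 - 7*o - 6) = (o - 4)*(o - 2)*(o - 1)*(o + 2)*(o^2 - 2*o - 3) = (o - 4)*(o - 3)*(o - 2)*(o - 1)*(o + 2)*(o + 1)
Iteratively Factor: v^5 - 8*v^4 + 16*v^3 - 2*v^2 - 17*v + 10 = (v - 2)*(v^4 - 6*v^3 + 4*v^2 + 6*v - 5) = (v - 5)*(v - 2)*(v^3 - v^2 - v + 1) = (v - 5)*(v - 2)*(v - 1)*(v^2 - 1) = (v - 5)*(v - 2)*(v - 1)^2*(v + 1)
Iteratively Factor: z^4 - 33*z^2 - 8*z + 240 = (z - 5)*(z^3 + 5*z^2 - 8*z - 48) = (z - 5)*(z - 3)*(z^2 + 8*z + 16) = (z - 5)*(z - 3)*(z + 4)*(z + 4)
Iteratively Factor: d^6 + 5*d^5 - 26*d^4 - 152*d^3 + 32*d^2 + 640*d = (d)*(d^5 + 5*d^4 - 26*d^3 - 152*d^2 + 32*d + 640) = d*(d - 5)*(d^4 + 10*d^3 + 24*d^2 - 32*d - 128) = d*(d - 5)*(d + 4)*(d^3 + 6*d^2 - 32) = d*(d - 5)*(d - 2)*(d + 4)*(d^2 + 8*d + 16) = d*(d - 5)*(d - 2)*(d + 4)^2*(d + 4)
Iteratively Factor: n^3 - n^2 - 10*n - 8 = (n - 4)*(n^2 + 3*n + 2) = (n - 4)*(n + 1)*(n + 2)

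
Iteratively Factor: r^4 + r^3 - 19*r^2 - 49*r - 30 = (r - 5)*(r^3 + 6*r^2 + 11*r + 6) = (r - 5)*(r + 3)*(r^2 + 3*r + 2) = (r - 5)*(r + 2)*(r + 3)*(r + 1)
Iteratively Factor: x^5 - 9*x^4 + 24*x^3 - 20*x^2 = (x - 2)*(x^4 - 7*x^3 + 10*x^2) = (x - 2)^2*(x^3 - 5*x^2) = x*(x - 2)^2*(x^2 - 5*x) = x*(x - 5)*(x - 2)^2*(x)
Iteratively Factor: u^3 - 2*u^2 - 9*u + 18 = (u + 3)*(u^2 - 5*u + 6) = (u - 2)*(u + 3)*(u - 3)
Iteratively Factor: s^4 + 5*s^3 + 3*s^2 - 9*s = (s + 3)*(s^3 + 2*s^2 - 3*s) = (s + 3)^2*(s^2 - s) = s*(s + 3)^2*(s - 1)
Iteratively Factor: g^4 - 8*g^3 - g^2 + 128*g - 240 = (g + 4)*(g^3 - 12*g^2 + 47*g - 60) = (g - 4)*(g + 4)*(g^2 - 8*g + 15) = (g - 4)*(g - 3)*(g + 4)*(g - 5)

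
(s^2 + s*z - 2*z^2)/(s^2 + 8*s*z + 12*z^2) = (s - z)/(s + 6*z)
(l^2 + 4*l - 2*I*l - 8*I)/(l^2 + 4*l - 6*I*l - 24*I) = (l - 2*I)/(l - 6*I)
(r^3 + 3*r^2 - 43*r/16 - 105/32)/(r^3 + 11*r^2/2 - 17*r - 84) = (r^2 - r/2 - 15/16)/(r^2 + 2*r - 24)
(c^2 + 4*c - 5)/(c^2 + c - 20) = (c - 1)/(c - 4)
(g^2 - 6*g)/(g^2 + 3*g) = (g - 6)/(g + 3)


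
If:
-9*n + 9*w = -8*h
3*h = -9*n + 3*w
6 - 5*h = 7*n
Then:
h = -108/29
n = 102/29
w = 198/29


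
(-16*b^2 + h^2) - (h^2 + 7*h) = -16*b^2 - 7*h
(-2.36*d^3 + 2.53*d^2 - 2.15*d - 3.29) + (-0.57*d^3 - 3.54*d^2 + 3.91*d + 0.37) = -2.93*d^3 - 1.01*d^2 + 1.76*d - 2.92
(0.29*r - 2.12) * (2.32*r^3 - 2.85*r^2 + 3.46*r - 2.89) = 0.6728*r^4 - 5.7449*r^3 + 7.0454*r^2 - 8.1733*r + 6.1268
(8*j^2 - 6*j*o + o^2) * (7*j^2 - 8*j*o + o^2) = 56*j^4 - 106*j^3*o + 63*j^2*o^2 - 14*j*o^3 + o^4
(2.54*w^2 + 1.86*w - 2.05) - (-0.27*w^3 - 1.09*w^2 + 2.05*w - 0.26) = 0.27*w^3 + 3.63*w^2 - 0.19*w - 1.79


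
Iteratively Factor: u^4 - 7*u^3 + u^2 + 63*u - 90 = (u + 3)*(u^3 - 10*u^2 + 31*u - 30) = (u - 3)*(u + 3)*(u^2 - 7*u + 10) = (u - 5)*(u - 3)*(u + 3)*(u - 2)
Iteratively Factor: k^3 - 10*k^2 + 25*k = (k)*(k^2 - 10*k + 25) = k*(k - 5)*(k - 5)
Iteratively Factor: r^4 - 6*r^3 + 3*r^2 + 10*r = (r + 1)*(r^3 - 7*r^2 + 10*r) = (r - 2)*(r + 1)*(r^2 - 5*r) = (r - 5)*(r - 2)*(r + 1)*(r)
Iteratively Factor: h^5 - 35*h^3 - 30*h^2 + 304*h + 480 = (h + 4)*(h^4 - 4*h^3 - 19*h^2 + 46*h + 120) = (h - 5)*(h + 4)*(h^3 + h^2 - 14*h - 24) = (h - 5)*(h + 2)*(h + 4)*(h^2 - h - 12) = (h - 5)*(h - 4)*(h + 2)*(h + 4)*(h + 3)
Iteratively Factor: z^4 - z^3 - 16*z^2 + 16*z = (z - 1)*(z^3 - 16*z) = (z - 4)*(z - 1)*(z^2 + 4*z) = z*(z - 4)*(z - 1)*(z + 4)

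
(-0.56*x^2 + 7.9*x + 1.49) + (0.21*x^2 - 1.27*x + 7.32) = -0.35*x^2 + 6.63*x + 8.81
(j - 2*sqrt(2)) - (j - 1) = 1 - 2*sqrt(2)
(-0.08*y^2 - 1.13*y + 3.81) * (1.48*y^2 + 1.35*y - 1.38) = -0.1184*y^4 - 1.7804*y^3 + 4.2237*y^2 + 6.7029*y - 5.2578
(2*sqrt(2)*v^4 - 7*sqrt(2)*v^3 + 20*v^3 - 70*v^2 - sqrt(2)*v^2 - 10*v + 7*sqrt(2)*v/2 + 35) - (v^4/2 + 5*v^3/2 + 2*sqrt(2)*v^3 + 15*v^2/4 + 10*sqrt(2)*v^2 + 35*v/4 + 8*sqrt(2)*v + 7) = -v^4/2 + 2*sqrt(2)*v^4 - 9*sqrt(2)*v^3 + 35*v^3/2 - 295*v^2/4 - 11*sqrt(2)*v^2 - 75*v/4 - 9*sqrt(2)*v/2 + 28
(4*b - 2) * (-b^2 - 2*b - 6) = -4*b^3 - 6*b^2 - 20*b + 12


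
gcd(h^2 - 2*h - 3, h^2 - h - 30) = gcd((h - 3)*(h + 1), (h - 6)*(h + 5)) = 1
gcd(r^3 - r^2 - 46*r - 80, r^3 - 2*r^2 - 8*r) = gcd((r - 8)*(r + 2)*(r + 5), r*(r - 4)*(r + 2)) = r + 2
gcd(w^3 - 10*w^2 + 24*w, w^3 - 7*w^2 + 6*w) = w^2 - 6*w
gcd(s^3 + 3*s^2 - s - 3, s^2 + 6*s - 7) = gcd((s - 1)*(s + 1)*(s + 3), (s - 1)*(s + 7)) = s - 1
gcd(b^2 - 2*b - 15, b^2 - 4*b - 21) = b + 3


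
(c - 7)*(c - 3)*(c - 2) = c^3 - 12*c^2 + 41*c - 42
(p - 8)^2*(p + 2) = p^3 - 14*p^2 + 32*p + 128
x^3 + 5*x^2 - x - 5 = (x - 1)*(x + 1)*(x + 5)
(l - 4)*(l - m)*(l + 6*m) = l^3 + 5*l^2*m - 4*l^2 - 6*l*m^2 - 20*l*m + 24*m^2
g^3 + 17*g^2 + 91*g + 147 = (g + 3)*(g + 7)^2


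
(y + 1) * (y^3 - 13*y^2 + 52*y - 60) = y^4 - 12*y^3 + 39*y^2 - 8*y - 60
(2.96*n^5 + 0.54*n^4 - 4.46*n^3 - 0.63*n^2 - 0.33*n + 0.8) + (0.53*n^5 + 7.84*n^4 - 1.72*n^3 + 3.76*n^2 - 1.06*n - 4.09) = 3.49*n^5 + 8.38*n^4 - 6.18*n^3 + 3.13*n^2 - 1.39*n - 3.29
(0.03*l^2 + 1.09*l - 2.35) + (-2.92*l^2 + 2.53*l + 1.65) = -2.89*l^2 + 3.62*l - 0.7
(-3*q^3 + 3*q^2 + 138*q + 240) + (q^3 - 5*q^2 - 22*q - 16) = -2*q^3 - 2*q^2 + 116*q + 224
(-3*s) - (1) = -3*s - 1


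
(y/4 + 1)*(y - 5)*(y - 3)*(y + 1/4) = y^4/4 - 15*y^3/16 - 9*y^2/2 + 223*y/16 + 15/4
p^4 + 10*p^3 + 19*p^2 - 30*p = p*(p - 1)*(p + 5)*(p + 6)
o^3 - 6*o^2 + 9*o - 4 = (o - 4)*(o - 1)^2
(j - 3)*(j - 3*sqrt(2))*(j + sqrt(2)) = j^3 - 3*j^2 - 2*sqrt(2)*j^2 - 6*j + 6*sqrt(2)*j + 18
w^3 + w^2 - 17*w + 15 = (w - 3)*(w - 1)*(w + 5)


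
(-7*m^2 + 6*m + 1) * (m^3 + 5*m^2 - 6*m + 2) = -7*m^5 - 29*m^4 + 73*m^3 - 45*m^2 + 6*m + 2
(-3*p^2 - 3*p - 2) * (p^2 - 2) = -3*p^4 - 3*p^3 + 4*p^2 + 6*p + 4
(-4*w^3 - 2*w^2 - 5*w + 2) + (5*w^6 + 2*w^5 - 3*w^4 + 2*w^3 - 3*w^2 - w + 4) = 5*w^6 + 2*w^5 - 3*w^4 - 2*w^3 - 5*w^2 - 6*w + 6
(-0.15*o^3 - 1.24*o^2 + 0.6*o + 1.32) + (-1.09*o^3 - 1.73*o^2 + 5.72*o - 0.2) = -1.24*o^3 - 2.97*o^2 + 6.32*o + 1.12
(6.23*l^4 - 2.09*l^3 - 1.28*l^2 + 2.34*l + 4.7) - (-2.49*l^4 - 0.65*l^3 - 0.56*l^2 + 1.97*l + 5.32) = 8.72*l^4 - 1.44*l^3 - 0.72*l^2 + 0.37*l - 0.62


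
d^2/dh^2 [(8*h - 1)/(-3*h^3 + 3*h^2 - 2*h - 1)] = 2*(-216*h^5 + 270*h^4 - 96*h^3 + 189*h^2 - 99*h + 23)/(27*h^9 - 81*h^8 + 135*h^7 - 108*h^6 + 36*h^5 + 27*h^4 - 19*h^3 + 3*h^2 + 6*h + 1)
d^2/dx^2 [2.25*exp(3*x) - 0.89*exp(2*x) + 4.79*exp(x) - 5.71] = (20.25*exp(2*x) - 3.56*exp(x) + 4.79)*exp(x)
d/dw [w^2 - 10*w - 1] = 2*w - 10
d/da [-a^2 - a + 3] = -2*a - 1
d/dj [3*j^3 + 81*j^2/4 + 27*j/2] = 9*j^2 + 81*j/2 + 27/2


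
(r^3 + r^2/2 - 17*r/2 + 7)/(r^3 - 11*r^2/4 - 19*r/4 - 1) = 2*(-2*r^3 - r^2 + 17*r - 14)/(-4*r^3 + 11*r^2 + 19*r + 4)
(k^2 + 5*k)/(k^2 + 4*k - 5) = k/(k - 1)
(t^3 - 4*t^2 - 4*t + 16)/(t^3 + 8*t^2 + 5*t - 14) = (t^2 - 6*t + 8)/(t^2 + 6*t - 7)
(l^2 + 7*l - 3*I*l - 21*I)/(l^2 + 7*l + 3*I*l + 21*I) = (l - 3*I)/(l + 3*I)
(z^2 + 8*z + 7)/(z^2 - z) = (z^2 + 8*z + 7)/(z*(z - 1))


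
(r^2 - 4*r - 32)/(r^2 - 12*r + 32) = (r + 4)/(r - 4)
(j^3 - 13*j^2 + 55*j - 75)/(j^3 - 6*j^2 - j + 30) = (j - 5)/(j + 2)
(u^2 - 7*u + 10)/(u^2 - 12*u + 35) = (u - 2)/(u - 7)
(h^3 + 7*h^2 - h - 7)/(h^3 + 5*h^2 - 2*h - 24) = (h^3 + 7*h^2 - h - 7)/(h^3 + 5*h^2 - 2*h - 24)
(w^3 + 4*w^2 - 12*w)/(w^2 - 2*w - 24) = w*(-w^2 - 4*w + 12)/(-w^2 + 2*w + 24)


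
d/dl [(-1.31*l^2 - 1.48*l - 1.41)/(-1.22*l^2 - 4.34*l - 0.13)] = (3.8798*l^2 - 3.0998*l - 5.927)/(1.4884*l^4 + 10.5896*l^3 + 19.1528*l^2 + 1.1284*l + 0.0169)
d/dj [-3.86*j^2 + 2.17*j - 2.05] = 2.17 - 7.72*j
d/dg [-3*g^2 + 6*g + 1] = 6 - 6*g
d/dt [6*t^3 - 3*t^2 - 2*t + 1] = 18*t^2 - 6*t - 2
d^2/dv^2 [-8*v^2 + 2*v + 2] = -16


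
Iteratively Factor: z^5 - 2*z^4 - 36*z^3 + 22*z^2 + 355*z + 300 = (z + 3)*(z^4 - 5*z^3 - 21*z^2 + 85*z + 100) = (z + 3)*(z + 4)*(z^3 - 9*z^2 + 15*z + 25) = (z - 5)*(z + 3)*(z + 4)*(z^2 - 4*z - 5) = (z - 5)^2*(z + 3)*(z + 4)*(z + 1)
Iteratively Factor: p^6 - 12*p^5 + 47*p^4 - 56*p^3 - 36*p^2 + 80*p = (p - 4)*(p^5 - 8*p^4 + 15*p^3 + 4*p^2 - 20*p) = (p - 4)*(p + 1)*(p^4 - 9*p^3 + 24*p^2 - 20*p) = (p - 4)*(p - 2)*(p + 1)*(p^3 - 7*p^2 + 10*p) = (p - 5)*(p - 4)*(p - 2)*(p + 1)*(p^2 - 2*p) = p*(p - 5)*(p - 4)*(p - 2)*(p + 1)*(p - 2)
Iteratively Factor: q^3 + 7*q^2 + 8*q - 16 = (q - 1)*(q^2 + 8*q + 16) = (q - 1)*(q + 4)*(q + 4)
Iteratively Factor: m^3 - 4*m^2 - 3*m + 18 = (m + 2)*(m^2 - 6*m + 9) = (m - 3)*(m + 2)*(m - 3)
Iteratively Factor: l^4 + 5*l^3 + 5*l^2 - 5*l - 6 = (l + 2)*(l^3 + 3*l^2 - l - 3) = (l + 1)*(l + 2)*(l^2 + 2*l - 3) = (l - 1)*(l + 1)*(l + 2)*(l + 3)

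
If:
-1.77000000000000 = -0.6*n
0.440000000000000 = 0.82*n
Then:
No Solution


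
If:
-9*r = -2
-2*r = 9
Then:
No Solution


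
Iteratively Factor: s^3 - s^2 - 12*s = (s - 4)*(s^2 + 3*s) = (s - 4)*(s + 3)*(s)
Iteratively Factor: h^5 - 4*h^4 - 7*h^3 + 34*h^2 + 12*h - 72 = (h + 2)*(h^4 - 6*h^3 + 5*h^2 + 24*h - 36) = (h + 2)^2*(h^3 - 8*h^2 + 21*h - 18) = (h - 3)*(h + 2)^2*(h^2 - 5*h + 6) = (h - 3)*(h - 2)*(h + 2)^2*(h - 3)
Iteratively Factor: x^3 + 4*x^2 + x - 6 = (x - 1)*(x^2 + 5*x + 6) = (x - 1)*(x + 2)*(x + 3)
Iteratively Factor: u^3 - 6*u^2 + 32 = (u - 4)*(u^2 - 2*u - 8) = (u - 4)^2*(u + 2)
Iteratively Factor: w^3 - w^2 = (w)*(w^2 - w) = w*(w - 1)*(w)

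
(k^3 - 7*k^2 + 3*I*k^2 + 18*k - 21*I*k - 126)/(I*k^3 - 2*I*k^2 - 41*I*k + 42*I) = (-I*k^2 + 3*k - 18*I)/(k^2 + 5*k - 6)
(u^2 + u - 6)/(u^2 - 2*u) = (u + 3)/u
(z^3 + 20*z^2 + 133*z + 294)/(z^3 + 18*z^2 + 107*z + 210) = (z + 7)/(z + 5)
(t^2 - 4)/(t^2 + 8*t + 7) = (t^2 - 4)/(t^2 + 8*t + 7)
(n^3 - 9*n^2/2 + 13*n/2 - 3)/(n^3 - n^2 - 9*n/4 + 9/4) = 2*(n - 2)/(2*n + 3)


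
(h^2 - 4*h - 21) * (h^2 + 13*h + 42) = h^4 + 9*h^3 - 31*h^2 - 441*h - 882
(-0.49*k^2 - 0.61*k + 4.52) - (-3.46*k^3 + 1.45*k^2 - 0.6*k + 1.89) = 3.46*k^3 - 1.94*k^2 - 0.01*k + 2.63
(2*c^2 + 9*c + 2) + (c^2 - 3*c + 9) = 3*c^2 + 6*c + 11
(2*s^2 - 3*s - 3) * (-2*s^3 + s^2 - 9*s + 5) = -4*s^5 + 8*s^4 - 15*s^3 + 34*s^2 + 12*s - 15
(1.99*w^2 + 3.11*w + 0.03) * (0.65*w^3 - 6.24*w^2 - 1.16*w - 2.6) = 1.2935*w^5 - 10.3961*w^4 - 21.6953*w^3 - 8.9688*w^2 - 8.1208*w - 0.078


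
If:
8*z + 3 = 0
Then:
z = -3/8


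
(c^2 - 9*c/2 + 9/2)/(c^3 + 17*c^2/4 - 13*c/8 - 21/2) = 4*(c - 3)/(4*c^2 + 23*c + 28)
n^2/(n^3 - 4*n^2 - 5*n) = n/(n^2 - 4*n - 5)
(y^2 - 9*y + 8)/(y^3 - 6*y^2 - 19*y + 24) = 1/(y + 3)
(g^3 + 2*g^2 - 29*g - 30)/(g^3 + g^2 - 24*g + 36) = (g^2 - 4*g - 5)/(g^2 - 5*g + 6)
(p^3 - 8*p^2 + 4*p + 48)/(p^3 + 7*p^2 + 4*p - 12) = (p^2 - 10*p + 24)/(p^2 + 5*p - 6)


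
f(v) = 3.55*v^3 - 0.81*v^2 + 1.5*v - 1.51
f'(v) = 10.65*v^2 - 1.62*v + 1.5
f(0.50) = -0.52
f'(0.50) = 3.35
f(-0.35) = -2.29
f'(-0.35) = 3.37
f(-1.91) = -32.07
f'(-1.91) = 43.45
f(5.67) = 628.06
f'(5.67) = 334.70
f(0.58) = -0.22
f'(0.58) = 4.14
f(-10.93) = -4750.09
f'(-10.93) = 1291.51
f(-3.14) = -124.11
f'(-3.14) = 111.59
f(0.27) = -1.09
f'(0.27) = 1.84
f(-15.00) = -12187.51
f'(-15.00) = 2422.05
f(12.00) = 6034.25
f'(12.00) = 1515.66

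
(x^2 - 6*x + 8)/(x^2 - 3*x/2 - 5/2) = 2*(-x^2 + 6*x - 8)/(-2*x^2 + 3*x + 5)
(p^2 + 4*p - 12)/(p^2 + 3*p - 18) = (p - 2)/(p - 3)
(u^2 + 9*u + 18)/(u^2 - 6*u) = (u^2 + 9*u + 18)/(u*(u - 6))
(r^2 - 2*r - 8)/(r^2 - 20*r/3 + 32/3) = 3*(r + 2)/(3*r - 8)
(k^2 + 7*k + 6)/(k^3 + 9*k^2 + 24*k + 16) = (k + 6)/(k^2 + 8*k + 16)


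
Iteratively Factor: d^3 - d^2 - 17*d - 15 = (d - 5)*(d^2 + 4*d + 3) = (d - 5)*(d + 3)*(d + 1)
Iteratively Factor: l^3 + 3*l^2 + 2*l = (l + 1)*(l^2 + 2*l) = (l + 1)*(l + 2)*(l)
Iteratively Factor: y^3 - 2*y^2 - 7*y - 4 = (y + 1)*(y^2 - 3*y - 4) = (y - 4)*(y + 1)*(y + 1)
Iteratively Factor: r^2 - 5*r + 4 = (r - 1)*(r - 4)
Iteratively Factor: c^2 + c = (c)*(c + 1)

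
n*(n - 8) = n^2 - 8*n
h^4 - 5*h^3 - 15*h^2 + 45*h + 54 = (h - 6)*(h - 3)*(h + 1)*(h + 3)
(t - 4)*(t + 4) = t^2 - 16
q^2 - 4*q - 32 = (q - 8)*(q + 4)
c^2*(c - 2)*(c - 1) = c^4 - 3*c^3 + 2*c^2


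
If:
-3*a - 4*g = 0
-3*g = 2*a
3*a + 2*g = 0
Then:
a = 0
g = 0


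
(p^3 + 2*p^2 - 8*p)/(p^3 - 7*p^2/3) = 3*(p^2 + 2*p - 8)/(p*(3*p - 7))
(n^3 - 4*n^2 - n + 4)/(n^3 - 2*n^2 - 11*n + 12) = (n + 1)/(n + 3)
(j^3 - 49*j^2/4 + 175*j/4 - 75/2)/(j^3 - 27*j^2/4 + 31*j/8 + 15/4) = 2*(j - 5)/(2*j + 1)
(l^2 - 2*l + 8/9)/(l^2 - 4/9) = (3*l - 4)/(3*l + 2)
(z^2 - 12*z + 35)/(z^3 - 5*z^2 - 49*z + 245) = 1/(z + 7)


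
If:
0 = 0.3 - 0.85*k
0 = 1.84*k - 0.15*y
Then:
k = 0.35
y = 4.33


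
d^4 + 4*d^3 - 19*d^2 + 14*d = d*(d - 2)*(d - 1)*(d + 7)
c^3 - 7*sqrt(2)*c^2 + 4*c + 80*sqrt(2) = (c - 5*sqrt(2))*(c - 4*sqrt(2))*(c + 2*sqrt(2))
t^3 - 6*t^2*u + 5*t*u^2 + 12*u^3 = (t - 4*u)*(t - 3*u)*(t + u)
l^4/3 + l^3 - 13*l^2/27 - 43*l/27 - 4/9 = (l/3 + 1)*(l - 4/3)*(l + 1/3)*(l + 1)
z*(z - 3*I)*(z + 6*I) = z^3 + 3*I*z^2 + 18*z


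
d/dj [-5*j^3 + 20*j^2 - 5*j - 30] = -15*j^2 + 40*j - 5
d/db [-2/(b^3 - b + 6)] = 2*(3*b^2 - 1)/(b^3 - b + 6)^2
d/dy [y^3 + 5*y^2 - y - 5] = 3*y^2 + 10*y - 1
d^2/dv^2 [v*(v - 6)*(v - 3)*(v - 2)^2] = 20*v^3 - 156*v^2 + 348*v - 216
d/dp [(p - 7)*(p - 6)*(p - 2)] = 3*p^2 - 30*p + 68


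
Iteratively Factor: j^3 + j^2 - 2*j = (j - 1)*(j^2 + 2*j) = j*(j - 1)*(j + 2)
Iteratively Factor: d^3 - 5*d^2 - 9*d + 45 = (d + 3)*(d^2 - 8*d + 15) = (d - 3)*(d + 3)*(d - 5)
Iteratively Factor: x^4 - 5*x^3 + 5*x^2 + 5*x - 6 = (x - 3)*(x^3 - 2*x^2 - x + 2) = (x - 3)*(x - 1)*(x^2 - x - 2) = (x - 3)*(x - 1)*(x + 1)*(x - 2)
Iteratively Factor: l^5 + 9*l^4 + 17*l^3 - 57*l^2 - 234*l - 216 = (l + 2)*(l^4 + 7*l^3 + 3*l^2 - 63*l - 108) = (l + 2)*(l + 4)*(l^3 + 3*l^2 - 9*l - 27) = (l - 3)*(l + 2)*(l + 4)*(l^2 + 6*l + 9) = (l - 3)*(l + 2)*(l + 3)*(l + 4)*(l + 3)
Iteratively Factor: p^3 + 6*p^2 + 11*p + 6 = (p + 3)*(p^2 + 3*p + 2) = (p + 1)*(p + 3)*(p + 2)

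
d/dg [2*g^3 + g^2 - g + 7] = 6*g^2 + 2*g - 1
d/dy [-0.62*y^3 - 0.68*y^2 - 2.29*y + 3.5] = -1.86*y^2 - 1.36*y - 2.29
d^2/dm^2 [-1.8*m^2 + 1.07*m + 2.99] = -3.60000000000000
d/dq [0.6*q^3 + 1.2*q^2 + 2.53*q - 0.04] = 1.8*q^2 + 2.4*q + 2.53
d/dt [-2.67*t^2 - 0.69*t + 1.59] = -5.34*t - 0.69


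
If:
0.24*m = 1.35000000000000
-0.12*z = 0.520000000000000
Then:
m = 5.62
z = -4.33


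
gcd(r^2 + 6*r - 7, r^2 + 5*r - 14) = r + 7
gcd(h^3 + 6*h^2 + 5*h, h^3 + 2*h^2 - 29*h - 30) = h + 1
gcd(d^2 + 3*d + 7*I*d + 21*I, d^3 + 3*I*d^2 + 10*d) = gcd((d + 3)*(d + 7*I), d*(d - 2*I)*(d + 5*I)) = 1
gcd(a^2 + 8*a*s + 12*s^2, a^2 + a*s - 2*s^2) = a + 2*s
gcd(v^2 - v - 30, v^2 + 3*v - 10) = v + 5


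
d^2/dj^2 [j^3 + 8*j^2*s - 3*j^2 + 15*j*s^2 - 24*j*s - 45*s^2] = 6*j + 16*s - 6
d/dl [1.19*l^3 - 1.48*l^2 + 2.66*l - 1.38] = 3.57*l^2 - 2.96*l + 2.66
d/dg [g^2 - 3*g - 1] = 2*g - 3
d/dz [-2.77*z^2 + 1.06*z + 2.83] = 1.06 - 5.54*z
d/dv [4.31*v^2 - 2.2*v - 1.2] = 8.62*v - 2.2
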